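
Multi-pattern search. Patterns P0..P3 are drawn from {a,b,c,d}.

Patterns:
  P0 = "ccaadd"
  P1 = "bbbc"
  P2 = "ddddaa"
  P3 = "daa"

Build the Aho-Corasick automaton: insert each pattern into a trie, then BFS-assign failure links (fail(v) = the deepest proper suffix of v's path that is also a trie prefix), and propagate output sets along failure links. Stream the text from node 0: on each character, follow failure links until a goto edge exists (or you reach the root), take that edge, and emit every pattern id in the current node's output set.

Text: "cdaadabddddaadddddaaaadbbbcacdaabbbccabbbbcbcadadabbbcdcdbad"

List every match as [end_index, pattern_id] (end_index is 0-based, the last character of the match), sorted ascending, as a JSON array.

Construct AC machine:
Trie (insert patterns):
  0='ε' goto b→7 c→1 d→11
  1='c' goto c→2
  2='cc' goto a→3
  3='cca' goto a→4
  4='ccaa' goto d→5
  5='ccaad' goto d→6
  6='ccaadd' goto ·  [P0 ends]
  7='b' goto b→8
  8='bb' goto b→9
  9='bbb' goto c→10
  10='bbbc' goto ·  [P1 ends]
  11='d' goto a→17 d→12
  12='dd' goto d→13
  13='ddd' goto d→14
  14='dddd' goto a→15
  15='dddda' goto a→16
  16='ddddaa' goto ·  [P2 ends]
  17='da' goto a→18
  18='daa' goto ·  [P3 ends]

BFS fail/out derivation:
  fail(1) 'c': from fail(0)=0 chase 'c': 0 ⇒ 0;  out=∅∪out(0)=∅
  fail(7) 'b': from fail(0)=0 chase 'b': 0 ⇒ 0;  out=∅∪out(0)=∅
  fail(11) 'd': from fail(0)=0 chase 'd': 0 ⇒ 0;  out=∅∪out(0)=∅
  fail(2) 'cc': from fail(1)=0 chase 'c': 0 ⇒ 1;  out=∅∪out(1)=∅
  fail(8) 'bb': from fail(7)=0 chase 'b': 0 ⇒ 7;  out=∅∪out(7)=∅
  fail(12) 'dd': from fail(11)=0 chase 'd': 0 ⇒ 11;  out=∅∪out(11)=∅
  fail(17) 'da': from fail(11)=0 chase 'a': 0 ⇒ 0;  out=∅∪out(0)=∅
  fail(3) 'cca': from fail(2)=1 chase 'a': 1→0 ⇒ 0;  out=∅∪out(0)=∅
  fail(9) 'bbb': from fail(8)=7 chase 'b': 7 ⇒ 8;  out=∅∪out(8)=∅
  fail(13) 'ddd': from fail(12)=11 chase 'd': 11 ⇒ 12;  out=∅∪out(12)=∅
  fail(18) 'daa': from fail(17)=0 chase 'a': 0 ⇒ 0;  out={3}∪out(0)={3}
  fail(4) 'ccaa': from fail(3)=0 chase 'a': 0 ⇒ 0;  out=∅∪out(0)=∅
  fail(10) 'bbbc': from fail(9)=8 chase 'c': 8→7→0 ⇒ 1;  out={1}∪out(1)={1}
  fail(14) 'dddd': from fail(13)=12 chase 'd': 12 ⇒ 13;  out=∅∪out(13)=∅
  fail(5) 'ccaad': from fail(4)=0 chase 'd': 0 ⇒ 11;  out=∅∪out(11)=∅
  fail(15) 'dddda': from fail(14)=13 chase 'a': 13→12→11 ⇒ 17;  out=∅∪out(17)=∅
  fail(6) 'ccaadd': from fail(5)=11 chase 'd': 11 ⇒ 12;  out={0}∪out(12)={0}
  fail(16) 'ddddaa': from fail(15)=17 chase 'a': 17 ⇒ 18;  out={2}∪out(18)={2,3}

Run:
[0] read 'c'  n0⇒n1
[1] read 'd'  n1⇒n11 ·f
[2] read 'a'  n11⇒n17
[3] read 'a'  n17⇒n18  emit P3@[1:3]
[4] read 'd'  n18⇒n11 ·f
[5] read 'a'  n11⇒n17
[6] read 'b'  n17⇒n7 ·f
[7] read 'd'  n7⇒n11 ·f
[8] read 'd'  n11⇒n12
[9] read 'd'  n12⇒n13
[10] read 'd'  n13⇒n14
[11] read 'a'  n14⇒n15
[12] read 'a'  n15⇒n16  emit P2@[7:12],P3@[10:12]
[13] read 'd'  n16⇒n11 ·f
[14] read 'd'  n11⇒n12
[15] read 'd'  n12⇒n13
[16] read 'd'  n13⇒n14
[17] read 'd'  n14⇒n14 ·f
[18] read 'a'  n14⇒n15
[19] read 'a'  n15⇒n16  emit P2@[14:19],P3@[17:19]
[20] read 'a'  n16⇒n0 ·f
[21] read 'a'  n0⇒n0
[22] read 'd'  n0⇒n11
[23] read 'b'  n11⇒n7 ·f
[24] read 'b'  n7⇒n8
[25] read 'b'  n8⇒n9
[26] read 'c'  n9⇒n10  emit P1@[23:26]
[27] read 'a'  n10⇒n0 ·f
[28] read 'c'  n0⇒n1
[29] read 'd'  n1⇒n11 ·f
[30] read 'a'  n11⇒n17
[31] read 'a'  n17⇒n18  emit P3@[29:31]
[32] read 'b'  n18⇒n7 ·f
[33] read 'b'  n7⇒n8
[34] read 'b'  n8⇒n9
[35] read 'c'  n9⇒n10  emit P1@[32:35]
[36] read 'c'  n10⇒n2 ·f
[37] read 'a'  n2⇒n3
[38] read 'b'  n3⇒n7 ·f
[39] read 'b'  n7⇒n8
[40] read 'b'  n8⇒n9
[41] read 'b'  n9⇒n9 ·f
[42] read 'c'  n9⇒n10  emit P1@[39:42]
[43] read 'b'  n10⇒n7 ·f
[44] read 'c'  n7⇒n1 ·f
[45] read 'a'  n1⇒n0 ·f
[46] read 'd'  n0⇒n11
[47] read 'a'  n11⇒n17
[48] read 'd'  n17⇒n11 ·f
[49] read 'a'  n11⇒n17
[50] read 'b'  n17⇒n7 ·f
[51] read 'b'  n7⇒n8
[52] read 'b'  n8⇒n9
[53] read 'c'  n9⇒n10  emit P1@[50:53]
[54] read 'd'  n10⇒n11 ·f
[55] read 'c'  n11⇒n1 ·f
[56] read 'd'  n1⇒n11 ·f
[57] read 'b'  n11⇒n7 ·f
[58] read 'a'  n7⇒n0 ·f
[59] read 'd'  n0⇒n11

Matches: [[3,3],[12,2],[12,3],[19,2],[19,3],[26,1],[31,3],[35,1],[42,1],[53,1]]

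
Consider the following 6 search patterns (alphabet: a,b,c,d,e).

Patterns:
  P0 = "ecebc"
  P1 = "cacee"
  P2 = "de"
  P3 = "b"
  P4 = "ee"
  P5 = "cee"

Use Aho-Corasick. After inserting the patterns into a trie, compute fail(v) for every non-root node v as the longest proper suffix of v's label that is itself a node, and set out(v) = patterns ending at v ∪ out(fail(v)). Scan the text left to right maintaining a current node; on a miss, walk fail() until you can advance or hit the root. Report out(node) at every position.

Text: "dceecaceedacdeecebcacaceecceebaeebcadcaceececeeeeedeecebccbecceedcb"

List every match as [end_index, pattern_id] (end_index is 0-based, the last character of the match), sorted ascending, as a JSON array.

Build automaton:
Trie (insert patterns):
  0='ε' goto b→13 c→6 d→11 e→1
  1='e' goto c→2 e→14
  2='ec' goto e→3
  3='ece' goto b→4
  4='eceb' goto c→5
  5='ecebc' goto ·  ←P0
  6='c' goto a→7 e→15
  7='ca' goto c→8
  8='cac' goto e→9
  9='cace' goto e→10
  10='cacee' goto ·  ←P1
  11='d' goto e→12
  12='de' goto ·  ←P2
  13='b' goto ·  ←P3
  14='ee' goto ·  ←P4
  15='ce' goto e→16
  16='cee' goto ·  ←P5

BFS fail/out derivation:
  fail(1) 'e': from fail(0)=0 chase 'e': 0 ⇒ 0;  out=∅∪out(0)=∅
  fail(6) 'c': from fail(0)=0 chase 'c': 0 ⇒ 0;  out=∅∪out(0)=∅
  fail(11) 'd': from fail(0)=0 chase 'd': 0 ⇒ 0;  out=∅∪out(0)=∅
  fail(13) 'b': from fail(0)=0 chase 'b': 0 ⇒ 0;  out={3}∪out(0)={3}
  fail(2) 'ec': from fail(1)=0 chase 'c': 0 ⇒ 6;  out=∅∪out(6)=∅
  fail(7) 'ca': from fail(6)=0 chase 'a': 0 ⇒ 0;  out=∅∪out(0)=∅
  fail(12) 'de': from fail(11)=0 chase 'e': 0 ⇒ 1;  out={2}∪out(1)={2}
  fail(14) 'ee': from fail(1)=0 chase 'e': 0 ⇒ 1;  out={4}∪out(1)={4}
  fail(15) 'ce': from fail(6)=0 chase 'e': 0 ⇒ 1;  out=∅∪out(1)=∅
  fail(3) 'ece': from fail(2)=6 chase 'e': 6 ⇒ 15;  out=∅∪out(15)=∅
  fail(8) 'cac': from fail(7)=0 chase 'c': 0 ⇒ 6;  out=∅∪out(6)=∅
  fail(16) 'cee': from fail(15)=1 chase 'e': 1 ⇒ 14;  out={5}∪out(14)={4,5}
  fail(4) 'eceb': from fail(3)=15 chase 'b': 15→1→0 ⇒ 13;  out=∅∪out(13)={3}
  fail(9) 'cace': from fail(8)=6 chase 'e': 6 ⇒ 15;  out=∅∪out(15)=∅
  fail(5) 'ecebc': from fail(4)=13 chase 'c': 13→0 ⇒ 6;  out={0}∪out(6)={0}
  fail(10) 'cacee': from fail(9)=15 chase 'e': 15 ⇒ 16;  out={1}∪out(16)={1,4,5}

Text stream:
[0] read 'd'  n0⇒n11
[1] read 'c'  n11⇒n6 (via fail)
[2] read 'e'  n6⇒n15
[3] read 'e'  n15⇒n16  → match P4@[2:3],P5@[1:3]
[4] read 'c'  n16⇒n2 (via fail)
[5] read 'a'  n2⇒n7 (via fail)
[6] read 'c'  n7⇒n8
[7] read 'e'  n8⇒n9
[8] read 'e'  n9⇒n10  → match P1@[4:8],P4@[7:8],P5@[6:8]
[9] read 'd'  n10⇒n11 (via fail)
[10] read 'a'  n11⇒n0 (via fail)
[11] read 'c'  n0⇒n6
[12] read 'd'  n6⇒n11 (via fail)
[13] read 'e'  n11⇒n12  → match P2@[12:13]
[14] read 'e'  n12⇒n14 (via fail)  → match P4@[13:14]
[15] read 'c'  n14⇒n2 (via fail)
[16] read 'e'  n2⇒n3
[17] read 'b'  n3⇒n4  → match P3@[17:17]
[18] read 'c'  n4⇒n5  → match P0@[14:18]
[19] read 'a'  n5⇒n7 (via fail)
[20] read 'c'  n7⇒n8
[21] read 'a'  n8⇒n7 (via fail)
[22] read 'c'  n7⇒n8
[23] read 'e'  n8⇒n9
[24] read 'e'  n9⇒n10  → match P1@[20:24],P4@[23:24],P5@[22:24]
[25] read 'c'  n10⇒n2 (via fail)
[26] read 'c'  n2⇒n6 (via fail)
[27] read 'e'  n6⇒n15
[28] read 'e'  n15⇒n16  → match P4@[27:28],P5@[26:28]
[29] read 'b'  n16⇒n13 (via fail)  → match P3@[29:29]
[30] read 'a'  n13⇒n0 (via fail)
[31] read 'e'  n0⇒n1
[32] read 'e'  n1⇒n14  → match P4@[31:32]
[33] read 'b'  n14⇒n13 (via fail)  → match P3@[33:33]
[34] read 'c'  n13⇒n6 (via fail)
[35] read 'a'  n6⇒n7
[36] read 'd'  n7⇒n11 (via fail)
[37] read 'c'  n11⇒n6 (via fail)
[38] read 'a'  n6⇒n7
[39] read 'c'  n7⇒n8
[40] read 'e'  n8⇒n9
[41] read 'e'  n9⇒n10  → match P1@[37:41],P4@[40:41],P5@[39:41]
[42] read 'c'  n10⇒n2 (via fail)
[43] read 'e'  n2⇒n3
[44] read 'c'  n3⇒n2 (via fail)
[45] read 'e'  n2⇒n3
[46] read 'e'  n3⇒n16 (via fail)  → match P4@[45:46],P5@[44:46]
[47] read 'e'  n16⇒n14 (via fail)  → match P4@[46:47]
[48] read 'e'  n14⇒n14 (via fail)  → match P4@[47:48]
[49] read 'e'  n14⇒n14 (via fail)  → match P4@[48:49]
[50] read 'd'  n14⇒n11 (via fail)
[51] read 'e'  n11⇒n12  → match P2@[50:51]
[52] read 'e'  n12⇒n14 (via fail)  → match P4@[51:52]
[53] read 'c'  n14⇒n2 (via fail)
[54] read 'e'  n2⇒n3
[55] read 'b'  n3⇒n4  → match P3@[55:55]
[56] read 'c'  n4⇒n5  → match P0@[52:56]
[57] read 'c'  n5⇒n6 (via fail)
[58] read 'b'  n6⇒n13 (via fail)  → match P3@[58:58]
[59] read 'e'  n13⇒n1 (via fail)
[60] read 'c'  n1⇒n2
[61] read 'c'  n2⇒n6 (via fail)
[62] read 'e'  n6⇒n15
[63] read 'e'  n15⇒n16  → match P4@[62:63],P5@[61:63]
[64] read 'd'  n16⇒n11 (via fail)
[65] read 'c'  n11⇒n6 (via fail)
[66] read 'b'  n6⇒n13 (via fail)  → match P3@[66:66]

All matches (sorted): [[3,4],[3,5],[8,1],[8,4],[8,5],[13,2],[14,4],[17,3],[18,0],[24,1],[24,4],[24,5],[28,4],[28,5],[29,3],[32,4],[33,3],[41,1],[41,4],[41,5],[46,4],[46,5],[47,4],[48,4],[49,4],[51,2],[52,4],[55,3],[56,0],[58,3],[63,4],[63,5],[66,3]]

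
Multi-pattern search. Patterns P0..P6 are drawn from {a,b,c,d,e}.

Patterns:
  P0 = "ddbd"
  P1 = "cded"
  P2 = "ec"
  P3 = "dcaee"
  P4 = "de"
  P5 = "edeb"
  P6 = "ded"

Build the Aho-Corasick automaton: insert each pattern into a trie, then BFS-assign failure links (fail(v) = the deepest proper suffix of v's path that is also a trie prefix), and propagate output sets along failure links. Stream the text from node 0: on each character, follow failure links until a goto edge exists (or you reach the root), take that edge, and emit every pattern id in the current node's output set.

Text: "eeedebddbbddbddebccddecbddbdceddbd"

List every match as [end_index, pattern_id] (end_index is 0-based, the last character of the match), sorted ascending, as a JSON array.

Build automaton:
Trie (insert patterns):
  0='ε' goto c→5 d→1 e→9
  1='d' goto c→11 d→2 e→15
  2='dd' goto b→3
  3='ddb' goto d→4
  4='ddbd' goto ·  ←P0
  5='c' goto d→6
  6='cd' goto e→7
  7='cde' goto d→8
  8='cded' goto ·  ←P1
  9='e' goto c→10 d→16
  10='ec' goto ·  ←P2
  11='dc' goto a→12
  12='dca' goto e→13
  13='dcae' goto e→14
  14='dcaee' goto ·  ←P3
  15='de' goto d→19  ←P4
  16='ed' goto e→17
  17='ede' goto b→18
  18='edeb' goto ·  ←P5
  19='ded' goto ·  ←P6

Failure links (BFS by depth):
  fail(1) 'd': from fail(0)=0 chase 'd': 0 ⇒ 0;  out=∅∪out(0)=∅
  fail(5) 'c': from fail(0)=0 chase 'c': 0 ⇒ 0;  out=∅∪out(0)=∅
  fail(9) 'e': from fail(0)=0 chase 'e': 0 ⇒ 0;  out=∅∪out(0)=∅
  fail(2) 'dd': from fail(1)=0 chase 'd': 0 ⇒ 1;  out=∅∪out(1)=∅
  fail(6) 'cd': from fail(5)=0 chase 'd': 0 ⇒ 1;  out=∅∪out(1)=∅
  fail(10) 'ec': from fail(9)=0 chase 'c': 0 ⇒ 5;  out={2}∪out(5)={2}
  fail(11) 'dc': from fail(1)=0 chase 'c': 0 ⇒ 5;  out=∅∪out(5)=∅
  fail(15) 'de': from fail(1)=0 chase 'e': 0 ⇒ 9;  out={4}∪out(9)={4}
  fail(16) 'ed': from fail(9)=0 chase 'd': 0 ⇒ 1;  out=∅∪out(1)=∅
  fail(3) 'ddb': from fail(2)=1 chase 'b': 1→0 ⇒ 0;  out=∅∪out(0)=∅
  fail(7) 'cde': from fail(6)=1 chase 'e': 1 ⇒ 15;  out=∅∪out(15)={4}
  fail(12) 'dca': from fail(11)=5 chase 'a': 5→0 ⇒ 0;  out=∅∪out(0)=∅
  fail(17) 'ede': from fail(16)=1 chase 'e': 1 ⇒ 15;  out=∅∪out(15)={4}
  fail(19) 'ded': from fail(15)=9 chase 'd': 9 ⇒ 16;  out={6}∪out(16)={6}
  fail(4) 'ddbd': from fail(3)=0 chase 'd': 0 ⇒ 1;  out={0}∪out(1)={0}
  fail(8) 'cded': from fail(7)=15 chase 'd': 15 ⇒ 19;  out={1}∪out(19)={1,6}
  fail(13) 'dcae': from fail(12)=0 chase 'e': 0 ⇒ 9;  out=∅∪out(9)=∅
  fail(18) 'edeb': from fail(17)=15 chase 'b': 15→9→0 ⇒ 0;  out={5}∪out(0)={5}
  fail(14) 'dcaee': from fail(13)=9 chase 'e': 9→0 ⇒ 9;  out={3}∪out(9)={3}

Text stream:
[0] read 'e'  n0⇒n9
[1] read 'e'  n9⇒n9 (via fail)
[2] read 'e'  n9⇒n9 (via fail)
[3] read 'd'  n9⇒n16
[4] read 'e'  n16⇒n17  → match P4@[3:4]
[5] read 'b'  n17⇒n18  → match P5@[2:5]
[6] read 'd'  n18⇒n1 (via fail)
[7] read 'd'  n1⇒n2
[8] read 'b'  n2⇒n3
[9] read 'b'  n3⇒n0 (via fail)
[10] read 'd'  n0⇒n1
[11] read 'd'  n1⇒n2
[12] read 'b'  n2⇒n3
[13] read 'd'  n3⇒n4  → match P0@[10:13]
[14] read 'd'  n4⇒n2 (via fail)
[15] read 'e'  n2⇒n15 (via fail)  → match P4@[14:15]
[16] read 'b'  n15⇒n0 (via fail)
[17] read 'c'  n0⇒n5
[18] read 'c'  n5⇒n5 (via fail)
[19] read 'd'  n5⇒n6
[20] read 'd'  n6⇒n2 (via fail)
[21] read 'e'  n2⇒n15 (via fail)  → match P4@[20:21]
[22] read 'c'  n15⇒n10 (via fail)  → match P2@[21:22]
[23] read 'b'  n10⇒n0 (via fail)
[24] read 'd'  n0⇒n1
[25] read 'd'  n1⇒n2
[26] read 'b'  n2⇒n3
[27] read 'd'  n3⇒n4  → match P0@[24:27]
[28] read 'c'  n4⇒n11 (via fail)
[29] read 'e'  n11⇒n9 (via fail)
[30] read 'd'  n9⇒n16
[31] read 'd'  n16⇒n2 (via fail)
[32] read 'b'  n2⇒n3
[33] read 'd'  n3⇒n4  → match P0@[30:33]

Matches: [[4,4],[5,5],[13,0],[15,4],[21,4],[22,2],[27,0],[33,0]]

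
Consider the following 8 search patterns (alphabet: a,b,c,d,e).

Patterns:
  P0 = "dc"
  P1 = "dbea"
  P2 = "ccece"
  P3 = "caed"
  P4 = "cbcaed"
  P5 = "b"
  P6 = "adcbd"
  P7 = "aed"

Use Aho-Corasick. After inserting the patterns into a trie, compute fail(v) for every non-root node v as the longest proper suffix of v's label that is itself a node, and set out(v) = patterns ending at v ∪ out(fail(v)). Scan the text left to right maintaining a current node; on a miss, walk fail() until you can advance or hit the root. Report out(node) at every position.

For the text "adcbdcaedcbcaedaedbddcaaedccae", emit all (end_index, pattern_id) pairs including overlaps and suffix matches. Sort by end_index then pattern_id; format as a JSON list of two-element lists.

Build automaton:
Trie (insert patterns):
  0='ε' goto a→20 b→19 c→6 d→1
  1='d' goto b→3 c→2
  2='dc' goto ·  [P0 ends]
  3='db' goto e→4
  4='dbe' goto a→5
  5='dbea' goto ·  [P1 ends]
  6='c' goto a→11 b→14 c→7
  7='cc' goto e→8
  8='cce' goto c→9
  9='ccec' goto e→10
  10='ccece' goto ·  [P2 ends]
  11='ca' goto e→12
  12='cae' goto d→13
  13='caed' goto ·  [P3 ends]
  14='cb' goto c→15
  15='cbc' goto a→16
  16='cbca' goto e→17
  17='cbcae' goto d→18
  18='cbcaed' goto ·  [P4 ends]
  19='b' goto ·  [P5 ends]
  20='a' goto d→21 e→25
  21='ad' goto c→22
  22='adc' goto b→23
  23='adcb' goto d→24
  24='adcbd' goto ·  [P6 ends]
  25='ae' goto d→26
  26='aed' goto ·  [P7 ends]

Failure links (BFS by depth):
  n1('d'): parent n0 fail=0; on 'd' 0 → fail=0;  out ∅∪∅=∅
  n6('c'): parent n0 fail=0; on 'c' 0 → fail=0;  out ∅∪∅=∅
  n19('b'): parent n0 fail=0; on 'b' 0 → fail=0;  out {5}∪∅={5}
  n20('a'): parent n0 fail=0; on 'a' 0 → fail=0;  out ∅∪∅=∅
  n2('dc'): parent n1 fail=0; on 'c' 0 → fail=6;  out {0}∪∅={0}
  n3('db'): parent n1 fail=0; on 'b' 0 → fail=19;  out ∅∪{5}={5}
  n7('cc'): parent n6 fail=0; on 'c' 0 → fail=6;  out ∅∪∅=∅
  n11('ca'): parent n6 fail=0; on 'a' 0 → fail=20;  out ∅∪∅=∅
  n14('cb'): parent n6 fail=0; on 'b' 0 → fail=19;  out ∅∪{5}={5}
  n21('ad'): parent n20 fail=0; on 'd' 0 → fail=1;  out ∅∪∅=∅
  n25('ae'): parent n20 fail=0; on 'e' 0 → fail=0;  out ∅∪∅=∅
  n4('dbe'): parent n3 fail=19; on 'e' 19→0 → fail=0;  out ∅∪∅=∅
  n8('cce'): parent n7 fail=6; on 'e' 6→0 → fail=0;  out ∅∪∅=∅
  n12('cae'): parent n11 fail=20; on 'e' 20 → fail=25;  out ∅∪∅=∅
  n15('cbc'): parent n14 fail=19; on 'c' 19→0 → fail=6;  out ∅∪∅=∅
  n22('adc'): parent n21 fail=1; on 'c' 1 → fail=2;  out ∅∪{0}={0}
  n26('aed'): parent n25 fail=0; on 'd' 0 → fail=1;  out {7}∪∅={7}
  n5('dbea'): parent n4 fail=0; on 'a' 0 → fail=20;  out {1}∪∅={1}
  n9('ccec'): parent n8 fail=0; on 'c' 0 → fail=6;  out ∅∪∅=∅
  n13('caed'): parent n12 fail=25; on 'd' 25 → fail=26;  out {3}∪{7}={3,7}
  n16('cbca'): parent n15 fail=6; on 'a' 6 → fail=11;  out ∅∪∅=∅
  n23('adcb'): parent n22 fail=2; on 'b' 2→6 → fail=14;  out ∅∪{5}={5}
  n10('ccece'): parent n9 fail=6; on 'e' 6→0 → fail=0;  out {2}∪∅={2}
  n17('cbcae'): parent n16 fail=11; on 'e' 11 → fail=12;  out ∅∪∅=∅
  n24('adcbd'): parent n23 fail=14; on 'd' 14→19→0 → fail=1;  out {6}∪∅={6}
  n18('cbcaed'): parent n17 fail=12; on 'd' 12 → fail=13;  out {4}∪{3,7}={3,4,7}

Scan:
i=0 'a': node 0→20
i=1 'd': node 20→21
i=2 'c': node 21→22  → match P0@[1:2]
i=3 'b': node 22→23  → match P5@[3:3]
i=4 'd': node 23→24  → match P6@[0:4]
i=5 'c': node 24→2 ·f  → match P0@[4:5]
i=6 'a': node 2→11 ·f
i=7 'e': node 11→12
i=8 'd': node 12→13  → match P3@[5:8],P7@[6:8]
i=9 'c': node 13→2 ·f  → match P0@[8:9]
i=10 'b': node 2→14 ·f  → match P5@[10:10]
i=11 'c': node 14→15
i=12 'a': node 15→16
i=13 'e': node 16→17
i=14 'd': node 17→18  → match P3@[11:14],P4@[9:14],P7@[12:14]
i=15 'a': node 18→20 ·f
i=16 'e': node 20→25
i=17 'd': node 25→26  → match P7@[15:17]
i=18 'b': node 26→3 ·f  → match P5@[18:18]
i=19 'd': node 3→1 ·f
i=20 'd': node 1→1 ·f
i=21 'c': node 1→2  → match P0@[20:21]
i=22 'a': node 2→11 ·f
i=23 'a': node 11→20 ·f
i=24 'e': node 20→25
i=25 'd': node 25→26  → match P7@[23:25]
i=26 'c': node 26→2 ·f  → match P0@[25:26]
i=27 'c': node 2→7 ·f
i=28 'a': node 7→11 ·f
i=29 'e': node 11→12

Result: [[2,0],[3,5],[4,6],[5,0],[8,3],[8,7],[9,0],[10,5],[14,3],[14,4],[14,7],[17,7],[18,5],[21,0],[25,7],[26,0]]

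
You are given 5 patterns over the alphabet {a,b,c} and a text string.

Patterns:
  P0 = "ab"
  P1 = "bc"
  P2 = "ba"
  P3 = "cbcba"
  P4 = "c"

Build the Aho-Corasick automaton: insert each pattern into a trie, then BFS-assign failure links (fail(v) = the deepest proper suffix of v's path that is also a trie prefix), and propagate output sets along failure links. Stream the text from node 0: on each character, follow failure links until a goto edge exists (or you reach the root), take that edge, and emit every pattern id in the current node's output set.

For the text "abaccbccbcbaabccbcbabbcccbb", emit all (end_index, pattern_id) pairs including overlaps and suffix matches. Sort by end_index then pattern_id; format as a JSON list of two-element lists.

Build automaton:
Trie nodes:
  n0 'ε': a→1 b→3 c→6
  n1 'a': b→2
  n2 'ab': ·  ←P0
  n3 'b': a→5 c→4
  n4 'bc': ·  ←P1
  n5 'ba': ·  ←P2
  n6 'c': b→7  ←P4
  n7 'cb': c→8
  n8 'cbc': b→9
  n9 'cbcb': a→10
  n10 'cbcba': ·  ←P3

BFS fail/out derivation:
  fail(1) 'a': from fail(0)=0 chase 'a': 0 ⇒ 0;  out=∅∪out(0)=∅
  fail(3) 'b': from fail(0)=0 chase 'b': 0 ⇒ 0;  out=∅∪out(0)=∅
  fail(6) 'c': from fail(0)=0 chase 'c': 0 ⇒ 0;  out={4}∪out(0)={4}
  fail(2) 'ab': from fail(1)=0 chase 'b': 0 ⇒ 3;  out={0}∪out(3)={0}
  fail(4) 'bc': from fail(3)=0 chase 'c': 0 ⇒ 6;  out={1}∪out(6)={1,4}
  fail(5) 'ba': from fail(3)=0 chase 'a': 0 ⇒ 1;  out={2}∪out(1)={2}
  fail(7) 'cb': from fail(6)=0 chase 'b': 0 ⇒ 3;  out=∅∪out(3)=∅
  fail(8) 'cbc': from fail(7)=3 chase 'c': 3 ⇒ 4;  out=∅∪out(4)={1,4}
  fail(9) 'cbcb': from fail(8)=4 chase 'b': 4→6 ⇒ 7;  out=∅∪out(7)=∅
  fail(10) 'cbcba': from fail(9)=7 chase 'a': 7→3 ⇒ 5;  out={3}∪out(5)={2,3}

Text stream:
[0] read 'a'  n0⇒n1
[1] read 'b'  n1⇒n2  emit P0@[0:1]
[2] read 'a'  n2⇒n5 ·f  emit P2@[1:2]
[3] read 'c'  n5⇒n6 ·f  emit P4@[3:3]
[4] read 'c'  n6⇒n6 ·f  emit P4@[4:4]
[5] read 'b'  n6⇒n7
[6] read 'c'  n7⇒n8  emit P1@[5:6],P4@[6:6]
[7] read 'c'  n8⇒n6 ·f  emit P4@[7:7]
[8] read 'b'  n6⇒n7
[9] read 'c'  n7⇒n8  emit P1@[8:9],P4@[9:9]
[10] read 'b'  n8⇒n9
[11] read 'a'  n9⇒n10  emit P2@[10:11],P3@[7:11]
[12] read 'a'  n10⇒n1 ·f
[13] read 'b'  n1⇒n2  emit P0@[12:13]
[14] read 'c'  n2⇒n4 ·f  emit P1@[13:14],P4@[14:14]
[15] read 'c'  n4⇒n6 ·f  emit P4@[15:15]
[16] read 'b'  n6⇒n7
[17] read 'c'  n7⇒n8  emit P1@[16:17],P4@[17:17]
[18] read 'b'  n8⇒n9
[19] read 'a'  n9⇒n10  emit P2@[18:19],P3@[15:19]
[20] read 'b'  n10⇒n2 ·f  emit P0@[19:20]
[21] read 'b'  n2⇒n3 ·f
[22] read 'c'  n3⇒n4  emit P1@[21:22],P4@[22:22]
[23] read 'c'  n4⇒n6 ·f  emit P4@[23:23]
[24] read 'c'  n6⇒n6 ·f  emit P4@[24:24]
[25] read 'b'  n6⇒n7
[26] read 'b'  n7⇒n3 ·f

All matches (sorted): [[1,0],[2,2],[3,4],[4,4],[6,1],[6,4],[7,4],[9,1],[9,4],[11,2],[11,3],[13,0],[14,1],[14,4],[15,4],[17,1],[17,4],[19,2],[19,3],[20,0],[22,1],[22,4],[23,4],[24,4]]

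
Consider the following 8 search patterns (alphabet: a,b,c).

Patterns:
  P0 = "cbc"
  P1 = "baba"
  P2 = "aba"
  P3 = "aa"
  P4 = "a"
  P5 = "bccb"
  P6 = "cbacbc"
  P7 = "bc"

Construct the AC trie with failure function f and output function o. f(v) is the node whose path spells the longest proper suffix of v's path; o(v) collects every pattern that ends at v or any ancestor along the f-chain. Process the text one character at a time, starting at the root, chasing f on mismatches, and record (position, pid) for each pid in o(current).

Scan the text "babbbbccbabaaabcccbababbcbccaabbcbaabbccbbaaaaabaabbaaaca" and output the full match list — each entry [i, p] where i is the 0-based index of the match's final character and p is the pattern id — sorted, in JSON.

Build:
Trie (insert patterns):
  n0 'ε': a→8 b→4 c→1
  n1 'c': b→2
  n2 'cb': a→15 c→3
  n3 'cbc': ·  ←P0
  n4 'b': a→5 c→12
  n5 'ba': b→6
  n6 'bab': a→7
  n7 'baba': ·  ←P1
  n8 'a': a→11 b→9  ←P4
  n9 'ab': a→10
  n10 'aba': ·  ←P2
  n11 'aa': ·  ←P3
  n12 'bc': c→13  ←P7
  n13 'bcc': b→14
  n14 'bccb': ·  ←P5
  n15 'cba': c→16
  n16 'cbac': b→17
  n17 'cbacb': c→18
  n18 'cbacbc': ·  ←P6

BFS fail/out derivation:
  n1('c'): parent n0 fail=0; on 'c' 0 → fail=0;  out ∅∪∅=∅
  n4('b'): parent n0 fail=0; on 'b' 0 → fail=0;  out ∅∪∅=∅
  n8('a'): parent n0 fail=0; on 'a' 0 → fail=0;  out {4}∪∅={4}
  n2('cb'): parent n1 fail=0; on 'b' 0 → fail=4;  out ∅∪∅=∅
  n5('ba'): parent n4 fail=0; on 'a' 0 → fail=8;  out ∅∪{4}={4}
  n9('ab'): parent n8 fail=0; on 'b' 0 → fail=4;  out ∅∪∅=∅
  n11('aa'): parent n8 fail=0; on 'a' 0 → fail=8;  out {3}∪{4}={3,4}
  n12('bc'): parent n4 fail=0; on 'c' 0 → fail=1;  out {7}∪∅={7}
  n3('cbc'): parent n2 fail=4; on 'c' 4 → fail=12;  out {0}∪{7}={0,7}
  n6('bab'): parent n5 fail=8; on 'b' 8 → fail=9;  out ∅∪∅=∅
  n10('aba'): parent n9 fail=4; on 'a' 4 → fail=5;  out {2}∪{4}={2,4}
  n13('bcc'): parent n12 fail=1; on 'c' 1→0 → fail=1;  out ∅∪∅=∅
  n15('cba'): parent n2 fail=4; on 'a' 4 → fail=5;  out ∅∪{4}={4}
  n7('baba'): parent n6 fail=9; on 'a' 9 → fail=10;  out {1}∪{2,4}={1,2,4}
  n14('bccb'): parent n13 fail=1; on 'b' 1 → fail=2;  out {5}∪∅={5}
  n16('cbac'): parent n15 fail=5; on 'c' 5→8→0 → fail=1;  out ∅∪∅=∅
  n17('cbacb'): parent n16 fail=1; on 'b' 1 → fail=2;  out ∅∪∅=∅
  n18('cbacbc'): parent n17 fail=2; on 'c' 2 → fail=3;  out {6}∪{0,7}={0,6,7}

Run:
[0] read 'b'  n0⇒n4
[1] read 'a'  n4⇒n5  → match P4@[1:1]
[2] read 'b'  n5⇒n6
[3] read 'b'  n6⇒n4 (via fail)
[4] read 'b'  n4⇒n4 (via fail)
[5] read 'b'  n4⇒n4 (via fail)
[6] read 'c'  n4⇒n12  → match P7@[5:6]
[7] read 'c'  n12⇒n13
[8] read 'b'  n13⇒n14  → match P5@[5:8]
[9] read 'a'  n14⇒n15 (via fail)  → match P4@[9:9]
[10] read 'b'  n15⇒n6 (via fail)
[11] read 'a'  n6⇒n7  → match P1@[8:11],P2@[9:11],P4@[11:11]
[12] read 'a'  n7⇒n11 (via fail)  → match P3@[11:12],P4@[12:12]
[13] read 'a'  n11⇒n11 (via fail)  → match P3@[12:13],P4@[13:13]
[14] read 'b'  n11⇒n9 (via fail)
[15] read 'c'  n9⇒n12 (via fail)  → match P7@[14:15]
[16] read 'c'  n12⇒n13
[17] read 'c'  n13⇒n1 (via fail)
[18] read 'b'  n1⇒n2
[19] read 'a'  n2⇒n15  → match P4@[19:19]
[20] read 'b'  n15⇒n6 (via fail)
[21] read 'a'  n6⇒n7  → match P1@[18:21],P2@[19:21],P4@[21:21]
[22] read 'b'  n7⇒n6 (via fail)
[23] read 'b'  n6⇒n4 (via fail)
[24] read 'c'  n4⇒n12  → match P7@[23:24]
[25] read 'b'  n12⇒n2 (via fail)
[26] read 'c'  n2⇒n3  → match P0@[24:26],P7@[25:26]
[27] read 'c'  n3⇒n13 (via fail)
[28] read 'a'  n13⇒n8 (via fail)  → match P4@[28:28]
[29] read 'a'  n8⇒n11  → match P3@[28:29],P4@[29:29]
[30] read 'b'  n11⇒n9 (via fail)
[31] read 'b'  n9⇒n4 (via fail)
[32] read 'c'  n4⇒n12  → match P7@[31:32]
[33] read 'b'  n12⇒n2 (via fail)
[34] read 'a'  n2⇒n15  → match P4@[34:34]
[35] read 'a'  n15⇒n11 (via fail)  → match P3@[34:35],P4@[35:35]
[36] read 'b'  n11⇒n9 (via fail)
[37] read 'b'  n9⇒n4 (via fail)
[38] read 'c'  n4⇒n12  → match P7@[37:38]
[39] read 'c'  n12⇒n13
[40] read 'b'  n13⇒n14  → match P5@[37:40]
[41] read 'b'  n14⇒n4 (via fail)
[42] read 'a'  n4⇒n5  → match P4@[42:42]
[43] read 'a'  n5⇒n11 (via fail)  → match P3@[42:43],P4@[43:43]
[44] read 'a'  n11⇒n11 (via fail)  → match P3@[43:44],P4@[44:44]
[45] read 'a'  n11⇒n11 (via fail)  → match P3@[44:45],P4@[45:45]
[46] read 'a'  n11⇒n11 (via fail)  → match P3@[45:46],P4@[46:46]
[47] read 'b'  n11⇒n9 (via fail)
[48] read 'a'  n9⇒n10  → match P2@[46:48],P4@[48:48]
[49] read 'a'  n10⇒n11 (via fail)  → match P3@[48:49],P4@[49:49]
[50] read 'b'  n11⇒n9 (via fail)
[51] read 'b'  n9⇒n4 (via fail)
[52] read 'a'  n4⇒n5  → match P4@[52:52]
[53] read 'a'  n5⇒n11 (via fail)  → match P3@[52:53],P4@[53:53]
[54] read 'a'  n11⇒n11 (via fail)  → match P3@[53:54],P4@[54:54]
[55] read 'c'  n11⇒n1 (via fail)
[56] read 'a'  n1⇒n8 (via fail)  → match P4@[56:56]

Matches: [[1,4],[6,7],[8,5],[9,4],[11,1],[11,2],[11,4],[12,3],[12,4],[13,3],[13,4],[15,7],[19,4],[21,1],[21,2],[21,4],[24,7],[26,0],[26,7],[28,4],[29,3],[29,4],[32,7],[34,4],[35,3],[35,4],[38,7],[40,5],[42,4],[43,3],[43,4],[44,3],[44,4],[45,3],[45,4],[46,3],[46,4],[48,2],[48,4],[49,3],[49,4],[52,4],[53,3],[53,4],[54,3],[54,4],[56,4]]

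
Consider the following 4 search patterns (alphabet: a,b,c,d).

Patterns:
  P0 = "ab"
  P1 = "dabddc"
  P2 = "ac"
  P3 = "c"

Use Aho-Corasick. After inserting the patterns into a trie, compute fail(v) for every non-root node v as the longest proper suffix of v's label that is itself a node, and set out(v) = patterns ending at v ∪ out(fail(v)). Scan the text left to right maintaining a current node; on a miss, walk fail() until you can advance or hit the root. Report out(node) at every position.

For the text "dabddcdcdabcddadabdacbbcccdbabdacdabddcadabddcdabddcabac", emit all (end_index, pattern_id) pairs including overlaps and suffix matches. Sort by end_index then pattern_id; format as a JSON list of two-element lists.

Build:
Trie (insert patterns):
  0='ε' goto a→1 c→10 d→3
  1='a' goto b→2 c→9
  2='ab' goto ·  [P0 ends]
  3='d' goto a→4
  4='da' goto b→5
  5='dab' goto d→6
  6='dabd' goto d→7
  7='dabdd' goto c→8
  8='dabddc' goto ·  [P1 ends]
  9='ac' goto ·  [P2 ends]
  10='c' goto ·  [P3 ends]

Failure links (BFS by depth):
  fail(1) 'a': from fail(0)=0 chase 'a': 0 ⇒ 0;  out=∅∪out(0)=∅
  fail(3) 'd': from fail(0)=0 chase 'd': 0 ⇒ 0;  out=∅∪out(0)=∅
  fail(10) 'c': from fail(0)=0 chase 'c': 0 ⇒ 0;  out={3}∪out(0)={3}
  fail(2) 'ab': from fail(1)=0 chase 'b': 0 ⇒ 0;  out={0}∪out(0)={0}
  fail(4) 'da': from fail(3)=0 chase 'a': 0 ⇒ 1;  out=∅∪out(1)=∅
  fail(9) 'ac': from fail(1)=0 chase 'c': 0 ⇒ 10;  out={2}∪out(10)={2,3}
  fail(5) 'dab': from fail(4)=1 chase 'b': 1 ⇒ 2;  out=∅∪out(2)={0}
  fail(6) 'dabd': from fail(5)=2 chase 'd': 2→0 ⇒ 3;  out=∅∪out(3)=∅
  fail(7) 'dabdd': from fail(6)=3 chase 'd': 3→0 ⇒ 3;  out=∅∪out(3)=∅
  fail(8) 'dabddc': from fail(7)=3 chase 'c': 3→0 ⇒ 10;  out={1}∪out(10)={1,3}

Scan:
pos 0 'd': at 3
pos 1 'a': at 4
pos 2 'b': at 5  → match P0@[1:2]
pos 3 'd': at 6
pos 4 'd': at 7
pos 5 'c': at 8  → match P1@[0:5],P3@[5:5]
pos 6 'd': at 3 (via fail)
pos 7 'c': at 10 (via fail)  → match P3@[7:7]
pos 8 'd': at 3 (via fail)
pos 9 'a': at 4
pos 10 'b': at 5  → match P0@[9:10]
pos 11 'c': at 10 (via fail)  → match P3@[11:11]
pos 12 'd': at 3 (via fail)
pos 13 'd': at 3 (via fail)
pos 14 'a': at 4
pos 15 'd': at 3 (via fail)
pos 16 'a': at 4
pos 17 'b': at 5  → match P0@[16:17]
pos 18 'd': at 6
pos 19 'a': at 4 (via fail)
pos 20 'c': at 9 (via fail)  → match P2@[19:20],P3@[20:20]
pos 21 'b': at 0 (via fail)
pos 22 'b': at 0
pos 23 'c': at 10  → match P3@[23:23]
pos 24 'c': at 10 (via fail)  → match P3@[24:24]
pos 25 'c': at 10 (via fail)  → match P3@[25:25]
pos 26 'd': at 3 (via fail)
pos 27 'b': at 0 (via fail)
pos 28 'a': at 1
pos 29 'b': at 2  → match P0@[28:29]
pos 30 'd': at 3 (via fail)
pos 31 'a': at 4
pos 32 'c': at 9 (via fail)  → match P2@[31:32],P3@[32:32]
pos 33 'd': at 3 (via fail)
pos 34 'a': at 4
pos 35 'b': at 5  → match P0@[34:35]
pos 36 'd': at 6
pos 37 'd': at 7
pos 38 'c': at 8  → match P1@[33:38],P3@[38:38]
pos 39 'a': at 1 (via fail)
pos 40 'd': at 3 (via fail)
pos 41 'a': at 4
pos 42 'b': at 5  → match P0@[41:42]
pos 43 'd': at 6
pos 44 'd': at 7
pos 45 'c': at 8  → match P1@[40:45],P3@[45:45]
pos 46 'd': at 3 (via fail)
pos 47 'a': at 4
pos 48 'b': at 5  → match P0@[47:48]
pos 49 'd': at 6
pos 50 'd': at 7
pos 51 'c': at 8  → match P1@[46:51],P3@[51:51]
pos 52 'a': at 1 (via fail)
pos 53 'b': at 2  → match P0@[52:53]
pos 54 'a': at 1 (via fail)
pos 55 'c': at 9  → match P2@[54:55],P3@[55:55]

Matches: [[2,0],[5,1],[5,3],[7,3],[10,0],[11,3],[17,0],[20,2],[20,3],[23,3],[24,3],[25,3],[29,0],[32,2],[32,3],[35,0],[38,1],[38,3],[42,0],[45,1],[45,3],[48,0],[51,1],[51,3],[53,0],[55,2],[55,3]]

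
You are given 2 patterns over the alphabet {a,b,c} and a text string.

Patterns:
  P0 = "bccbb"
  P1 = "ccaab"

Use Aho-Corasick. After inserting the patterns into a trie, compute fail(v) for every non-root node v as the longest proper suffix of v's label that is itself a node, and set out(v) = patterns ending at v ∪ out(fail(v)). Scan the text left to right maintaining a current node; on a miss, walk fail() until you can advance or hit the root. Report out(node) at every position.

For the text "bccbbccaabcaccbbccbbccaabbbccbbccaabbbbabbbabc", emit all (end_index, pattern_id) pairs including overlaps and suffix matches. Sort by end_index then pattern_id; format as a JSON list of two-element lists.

Build automaton:
Trie nodes:
  0='ε' goto b→1 c→6
  1='b' goto c→2
  2='bc' goto c→3
  3='bcc' goto b→4
  4='bccb' goto b→5
  5='bccbb' goto ·  [P0 ends]
  6='c' goto c→7
  7='cc' goto a→8
  8='cca' goto a→9
  9='ccaa' goto b→10
  10='ccaab' goto ·  [P1 ends]

BFS fail/out derivation:
  fail(1) 'b': from fail(0)=0 chase 'b': 0 ⇒ 0;  out=∅∪out(0)=∅
  fail(6) 'c': from fail(0)=0 chase 'c': 0 ⇒ 0;  out=∅∪out(0)=∅
  fail(2) 'bc': from fail(1)=0 chase 'c': 0 ⇒ 6;  out=∅∪out(6)=∅
  fail(7) 'cc': from fail(6)=0 chase 'c': 0 ⇒ 6;  out=∅∪out(6)=∅
  fail(3) 'bcc': from fail(2)=6 chase 'c': 6 ⇒ 7;  out=∅∪out(7)=∅
  fail(8) 'cca': from fail(7)=6 chase 'a': 6→0 ⇒ 0;  out=∅∪out(0)=∅
  fail(4) 'bccb': from fail(3)=7 chase 'b': 7→6→0 ⇒ 1;  out=∅∪out(1)=∅
  fail(9) 'ccaa': from fail(8)=0 chase 'a': 0 ⇒ 0;  out=∅∪out(0)=∅
  fail(5) 'bccbb': from fail(4)=1 chase 'b': 1→0 ⇒ 1;  out={0}∪out(1)={0}
  fail(10) 'ccaab': from fail(9)=0 chase 'b': 0 ⇒ 1;  out={1}∪out(1)={1}

Run:
[0] read 'b'  n0⇒n1
[1] read 'c'  n1⇒n2
[2] read 'c'  n2⇒n3
[3] read 'b'  n3⇒n4
[4] read 'b'  n4⇒n5  → match P0@[0:4]
[5] read 'c'  n5⇒n2 (fail-walked)
[6] read 'c'  n2⇒n3
[7] read 'a'  n3⇒n8 (fail-walked)
[8] read 'a'  n8⇒n9
[9] read 'b'  n9⇒n10  → match P1@[5:9]
[10] read 'c'  n10⇒n2 (fail-walked)
[11] read 'a'  n2⇒n0 (fail-walked)
[12] read 'c'  n0⇒n6
[13] read 'c'  n6⇒n7
[14] read 'b'  n7⇒n1 (fail-walked)
[15] read 'b'  n1⇒n1 (fail-walked)
[16] read 'c'  n1⇒n2
[17] read 'c'  n2⇒n3
[18] read 'b'  n3⇒n4
[19] read 'b'  n4⇒n5  → match P0@[15:19]
[20] read 'c'  n5⇒n2 (fail-walked)
[21] read 'c'  n2⇒n3
[22] read 'a'  n3⇒n8 (fail-walked)
[23] read 'a'  n8⇒n9
[24] read 'b'  n9⇒n10  → match P1@[20:24]
[25] read 'b'  n10⇒n1 (fail-walked)
[26] read 'b'  n1⇒n1 (fail-walked)
[27] read 'c'  n1⇒n2
[28] read 'c'  n2⇒n3
[29] read 'b'  n3⇒n4
[30] read 'b'  n4⇒n5  → match P0@[26:30]
[31] read 'c'  n5⇒n2 (fail-walked)
[32] read 'c'  n2⇒n3
[33] read 'a'  n3⇒n8 (fail-walked)
[34] read 'a'  n8⇒n9
[35] read 'b'  n9⇒n10  → match P1@[31:35]
[36] read 'b'  n10⇒n1 (fail-walked)
[37] read 'b'  n1⇒n1 (fail-walked)
[38] read 'b'  n1⇒n1 (fail-walked)
[39] read 'a'  n1⇒n0 (fail-walked)
[40] read 'b'  n0⇒n1
[41] read 'b'  n1⇒n1 (fail-walked)
[42] read 'b'  n1⇒n1 (fail-walked)
[43] read 'a'  n1⇒n0 (fail-walked)
[44] read 'b'  n0⇒n1
[45] read 'c'  n1⇒n2

Matches: [[4,0],[9,1],[19,0],[24,1],[30,0],[35,1]]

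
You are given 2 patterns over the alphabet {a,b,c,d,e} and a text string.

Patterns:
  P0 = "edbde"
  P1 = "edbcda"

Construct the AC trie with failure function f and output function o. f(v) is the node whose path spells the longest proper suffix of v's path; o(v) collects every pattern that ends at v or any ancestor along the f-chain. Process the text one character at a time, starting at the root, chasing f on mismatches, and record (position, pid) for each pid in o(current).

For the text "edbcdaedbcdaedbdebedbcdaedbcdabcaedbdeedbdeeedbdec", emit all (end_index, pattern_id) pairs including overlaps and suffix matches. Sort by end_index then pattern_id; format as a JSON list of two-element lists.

Construct AC machine:
Trie (insert patterns):
  0='ε' goto e→1
  1='e' goto d→2
  2='ed' goto b→3
  3='edb' goto c→6 d→4
  4='edbd' goto e→5
  5='edbde' goto ·  [P0 ends]
  6='edbc' goto d→7
  7='edbcd' goto a→8
  8='edbcda' goto ·  [P1 ends]

BFS fail/out derivation:
  n1('e'): parent n0 fail=0; on 'e' 0 → fail=0;  out ∅∪∅=∅
  n2('ed'): parent n1 fail=0; on 'd' 0 → fail=0;  out ∅∪∅=∅
  n3('edb'): parent n2 fail=0; on 'b' 0 → fail=0;  out ∅∪∅=∅
  n4('edbd'): parent n3 fail=0; on 'd' 0 → fail=0;  out ∅∪∅=∅
  n6('edbc'): parent n3 fail=0; on 'c' 0 → fail=0;  out ∅∪∅=∅
  n5('edbde'): parent n4 fail=0; on 'e' 0 → fail=1;  out {0}∪∅={0}
  n7('edbcd'): parent n6 fail=0; on 'd' 0 → fail=0;  out ∅∪∅=∅
  n8('edbcda'): parent n7 fail=0; on 'a' 0 → fail=0;  out {1}∪∅={1}

Scan:
i=0 'e': node 0→1
i=1 'd': node 1→2
i=2 'b': node 2→3
i=3 'c': node 3→6
i=4 'd': node 6→7
i=5 'a': node 7→8  ** P1@[0:5]
i=6 'e': node 8→1 (via fail)
i=7 'd': node 1→2
i=8 'b': node 2→3
i=9 'c': node 3→6
i=10 'd': node 6→7
i=11 'a': node 7→8  ** P1@[6:11]
i=12 'e': node 8→1 (via fail)
i=13 'd': node 1→2
i=14 'b': node 2→3
i=15 'd': node 3→4
i=16 'e': node 4→5  ** P0@[12:16]
i=17 'b': node 5→0 (via fail)
i=18 'e': node 0→1
i=19 'd': node 1→2
i=20 'b': node 2→3
i=21 'c': node 3→6
i=22 'd': node 6→7
i=23 'a': node 7→8  ** P1@[18:23]
i=24 'e': node 8→1 (via fail)
i=25 'd': node 1→2
i=26 'b': node 2→3
i=27 'c': node 3→6
i=28 'd': node 6→7
i=29 'a': node 7→8  ** P1@[24:29]
i=30 'b': node 8→0 (via fail)
i=31 'c': node 0→0
i=32 'a': node 0→0
i=33 'e': node 0→1
i=34 'd': node 1→2
i=35 'b': node 2→3
i=36 'd': node 3→4
i=37 'e': node 4→5  ** P0@[33:37]
i=38 'e': node 5→1 (via fail)
i=39 'd': node 1→2
i=40 'b': node 2→3
i=41 'd': node 3→4
i=42 'e': node 4→5  ** P0@[38:42]
i=43 'e': node 5→1 (via fail)
i=44 'e': node 1→1 (via fail)
i=45 'd': node 1→2
i=46 'b': node 2→3
i=47 'd': node 3→4
i=48 'e': node 4→5  ** P0@[44:48]
i=49 'c': node 5→0 (via fail)

Matches: [[5,1],[11,1],[16,0],[23,1],[29,1],[37,0],[42,0],[48,0]]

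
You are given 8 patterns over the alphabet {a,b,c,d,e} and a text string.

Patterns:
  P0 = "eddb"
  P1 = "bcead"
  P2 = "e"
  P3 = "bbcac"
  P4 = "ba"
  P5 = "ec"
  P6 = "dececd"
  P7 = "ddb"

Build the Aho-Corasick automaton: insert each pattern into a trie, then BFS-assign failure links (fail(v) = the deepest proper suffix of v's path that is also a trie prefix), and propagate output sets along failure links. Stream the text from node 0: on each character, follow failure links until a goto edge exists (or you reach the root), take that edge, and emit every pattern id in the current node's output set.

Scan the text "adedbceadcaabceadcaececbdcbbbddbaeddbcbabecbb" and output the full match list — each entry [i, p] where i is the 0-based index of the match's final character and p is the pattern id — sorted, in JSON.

Construct AC machine:
Trie nodes:
  n0 'ε': b→5 d→16 e→1
  n1 'e': c→15 d→2  [P2 ends]
  n2 'ed': d→3
  n3 'edd': b→4
  n4 'eddb': ·  [P0 ends]
  n5 'b': a→14 b→10 c→6
  n6 'bc': e→7
  n7 'bce': a→8
  n8 'bcea': d→9
  n9 'bcead': ·  [P1 ends]
  n10 'bb': c→11
  n11 'bbc': a→12
  n12 'bbca': c→13
  n13 'bbcac': ·  [P3 ends]
  n14 'ba': ·  [P4 ends]
  n15 'ec': ·  [P5 ends]
  n16 'd': d→22 e→17
  n17 'de': c→18
  n18 'dec': e→19
  n19 'dece': c→20
  n20 'decec': d→21
  n21 'dececd': ·  [P6 ends]
  n22 'dd': b→23
  n23 'ddb': ·  [P7 ends]

BFS fail/out derivation:
  fail(1) 'e': from fail(0)=0 chase 'e': 0 ⇒ 0;  out={2}∪out(0)={2}
  fail(5) 'b': from fail(0)=0 chase 'b': 0 ⇒ 0;  out=∅∪out(0)=∅
  fail(16) 'd': from fail(0)=0 chase 'd': 0 ⇒ 0;  out=∅∪out(0)=∅
  fail(2) 'ed': from fail(1)=0 chase 'd': 0 ⇒ 16;  out=∅∪out(16)=∅
  fail(6) 'bc': from fail(5)=0 chase 'c': 0 ⇒ 0;  out=∅∪out(0)=∅
  fail(10) 'bb': from fail(5)=0 chase 'b': 0 ⇒ 5;  out=∅∪out(5)=∅
  fail(14) 'ba': from fail(5)=0 chase 'a': 0 ⇒ 0;  out={4}∪out(0)={4}
  fail(15) 'ec': from fail(1)=0 chase 'c': 0 ⇒ 0;  out={5}∪out(0)={5}
  fail(17) 'de': from fail(16)=0 chase 'e': 0 ⇒ 1;  out=∅∪out(1)={2}
  fail(22) 'dd': from fail(16)=0 chase 'd': 0 ⇒ 16;  out=∅∪out(16)=∅
  fail(3) 'edd': from fail(2)=16 chase 'd': 16 ⇒ 22;  out=∅∪out(22)=∅
  fail(7) 'bce': from fail(6)=0 chase 'e': 0 ⇒ 1;  out=∅∪out(1)={2}
  fail(11) 'bbc': from fail(10)=5 chase 'c': 5 ⇒ 6;  out=∅∪out(6)=∅
  fail(18) 'dec': from fail(17)=1 chase 'c': 1 ⇒ 15;  out=∅∪out(15)={5}
  fail(23) 'ddb': from fail(22)=16 chase 'b': 16→0 ⇒ 5;  out={7}∪out(5)={7}
  fail(4) 'eddb': from fail(3)=22 chase 'b': 22 ⇒ 23;  out={0}∪out(23)={0,7}
  fail(8) 'bcea': from fail(7)=1 chase 'a': 1→0 ⇒ 0;  out=∅∪out(0)=∅
  fail(12) 'bbca': from fail(11)=6 chase 'a': 6→0 ⇒ 0;  out=∅∪out(0)=∅
  fail(19) 'dece': from fail(18)=15 chase 'e': 15→0 ⇒ 1;  out=∅∪out(1)={2}
  fail(9) 'bcead': from fail(8)=0 chase 'd': 0 ⇒ 16;  out={1}∪out(16)={1}
  fail(13) 'bbcac': from fail(12)=0 chase 'c': 0 ⇒ 0;  out={3}∪out(0)={3}
  fail(20) 'decec': from fail(19)=1 chase 'c': 1 ⇒ 15;  out=∅∪out(15)={5}
  fail(21) 'dececd': from fail(20)=15 chase 'd': 15→0 ⇒ 16;  out={6}∪out(16)={6}

Text stream:
[0] read 'a'  n0⇒n0
[1] read 'd'  n0⇒n16
[2] read 'e'  n16⇒n17  → match P2@[2:2]
[3] read 'd'  n17⇒n2 (via fail)
[4] read 'b'  n2⇒n5 (via fail)
[5] read 'c'  n5⇒n6
[6] read 'e'  n6⇒n7  → match P2@[6:6]
[7] read 'a'  n7⇒n8
[8] read 'd'  n8⇒n9  → match P1@[4:8]
[9] read 'c'  n9⇒n0 (via fail)
[10] read 'a'  n0⇒n0
[11] read 'a'  n0⇒n0
[12] read 'b'  n0⇒n5
[13] read 'c'  n5⇒n6
[14] read 'e'  n6⇒n7  → match P2@[14:14]
[15] read 'a'  n7⇒n8
[16] read 'd'  n8⇒n9  → match P1@[12:16]
[17] read 'c'  n9⇒n0 (via fail)
[18] read 'a'  n0⇒n0
[19] read 'e'  n0⇒n1  → match P2@[19:19]
[20] read 'c'  n1⇒n15  → match P5@[19:20]
[21] read 'e'  n15⇒n1 (via fail)  → match P2@[21:21]
[22] read 'c'  n1⇒n15  → match P5@[21:22]
[23] read 'b'  n15⇒n5 (via fail)
[24] read 'd'  n5⇒n16 (via fail)
[25] read 'c'  n16⇒n0 (via fail)
[26] read 'b'  n0⇒n5
[27] read 'b'  n5⇒n10
[28] read 'b'  n10⇒n10 (via fail)
[29] read 'd'  n10⇒n16 (via fail)
[30] read 'd'  n16⇒n22
[31] read 'b'  n22⇒n23  → match P7@[29:31]
[32] read 'a'  n23⇒n14 (via fail)  → match P4@[31:32]
[33] read 'e'  n14⇒n1 (via fail)  → match P2@[33:33]
[34] read 'd'  n1⇒n2
[35] read 'd'  n2⇒n3
[36] read 'b'  n3⇒n4  → match P0@[33:36],P7@[34:36]
[37] read 'c'  n4⇒n6 (via fail)
[38] read 'b'  n6⇒n5 (via fail)
[39] read 'a'  n5⇒n14  → match P4@[38:39]
[40] read 'b'  n14⇒n5 (via fail)
[41] read 'e'  n5⇒n1 (via fail)  → match P2@[41:41]
[42] read 'c'  n1⇒n15  → match P5@[41:42]
[43] read 'b'  n15⇒n5 (via fail)
[44] read 'b'  n5⇒n10

Matches: [[2,2],[6,2],[8,1],[14,2],[16,1],[19,2],[20,5],[21,2],[22,5],[31,7],[32,4],[33,2],[36,0],[36,7],[39,4],[41,2],[42,5]]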